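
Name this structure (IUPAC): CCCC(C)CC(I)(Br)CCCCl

The parent chain contains 9 carbons (nonane).
Number the chain so that the substituent locant set {1,4,4,6} is lower than {4,6,6,9} at the first point of difference.
This places a bromo group at C-4; a chloro group at C-1; an iodo group at C-4; a methyl group at C-6.
Substituent prefixes are cited in alphabetical order (multiplying prefixes like di-/tri- are ignored for ordering).
Assembling the pieces gives 4-bromo-1-chloro-4-iodo-6-methylnonane.

4-bromo-1-chloro-4-iodo-6-methylnonane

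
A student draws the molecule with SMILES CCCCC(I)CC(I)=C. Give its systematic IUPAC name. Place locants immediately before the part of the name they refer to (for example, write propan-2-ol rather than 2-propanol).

2,4-diiodooct-1-ene

The longest carbon chain that includes the multiple bond has 8 carbons, so the parent hydride is octane.
There is one C=C double bond, indicated by the ending -ene.
Choose the numbering such that numbering from this end puts the double bond at C-1 rather than C-7.
This places the double bond between C-1 and C-2; iodo groups at C-2 and C-4.
Assembling the pieces gives 2,4-diiodooct-1-ene.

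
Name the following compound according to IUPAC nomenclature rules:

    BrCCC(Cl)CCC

The parent chain contains 6 carbons (hexane).
Choose the numbering such that the substituent locant set {1,3} is lower than {4,6} at the first point of difference.
With this numbering: a bromo group at C-1; a chloro group at C-3.
Prefixes are listed alphabetically: bromo, chloro.
Assembling the pieces gives 1-bromo-3-chlorohexane.

1-bromo-3-chlorohexane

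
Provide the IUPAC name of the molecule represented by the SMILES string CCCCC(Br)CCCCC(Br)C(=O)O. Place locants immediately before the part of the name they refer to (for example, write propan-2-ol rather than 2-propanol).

The longest carbon chain that includes the –COOH group has 11 carbons, so the parent hydride is undecane.
A carboxylic acid (terminal –COOH) is the principal characteristic group, giving the suffix -oic acid.
The numbering direction is chosen so that the carboxylic acid carbon is C-1 by definition.
With this numbering: bromo groups at C-2 and C-7.
Putting it together: 2,7-dibromoundecanoic acid.

2,7-dibromoundecanoic acid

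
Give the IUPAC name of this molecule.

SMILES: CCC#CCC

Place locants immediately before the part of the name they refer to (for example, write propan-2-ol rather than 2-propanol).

hex-3-yne

The longest carbon chain that includes the multiple bond has 6 carbons, so the parent hydride is hexane.
A C≡C triple bond in the chain gives the infix -yne-.
Both numbering directions give the same locant set; either may be used.
That gives the triple bond between C-3 and C-4.
The name is hex-3-yne.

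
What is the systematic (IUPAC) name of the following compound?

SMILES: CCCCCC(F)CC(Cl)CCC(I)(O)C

Counting along the main chain through the –OH group gives 12 carbons: the parent is dodecane.
The highest-priority functional group is an alcohol (–OH), so the name ends in -ol.
Number the chain so that numbering from this end puts the hydroxyl group at C-2 rather than C-11.
With this numbering: the hydroxyl at C-2; a chloro group at C-5; a fluoro group at C-7; an iodo group at C-2.
The substituents are ordered alphabetically, ignoring any di-/tri- multipliers.
Putting it together: 5-chloro-7-fluoro-2-iodododecan-2-ol.

5-chloro-7-fluoro-2-iodododecan-2-ol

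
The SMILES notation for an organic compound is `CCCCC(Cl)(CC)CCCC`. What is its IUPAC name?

The longest continuous carbon chain has 9 atoms, so the parent hydride is nonane.
Numbering from either end gives identical locants here.
This places a chloro group at C-5; an ethyl group at C-5.
Substituent prefixes are cited in alphabetical order (multiplying prefixes like di-/tri- are ignored for ordering).
Assembling the pieces gives 5-chloro-5-ethylnonane.

5-chloro-5-ethylnonane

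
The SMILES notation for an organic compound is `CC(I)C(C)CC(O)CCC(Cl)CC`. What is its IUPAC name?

The longest carbon chain that includes the –OH group has 10 carbons, so the parent hydride is decane.
The highest-priority functional group is an alcohol (–OH), so the name ends in -ol.
The numbering direction is chosen so that numbering from this end puts the hydroxyl group at C-5 rather than C-6.
With this numbering: the hydroxyl at C-5; a chloro group at C-8; an iodo group at C-2; a methyl group at C-3.
The substituents are ordered alphabetically, ignoring any di-/tri- multipliers.
Assembling the pieces gives 8-chloro-2-iodo-3-methyldecan-5-ol.

8-chloro-2-iodo-3-methyldecan-5-ol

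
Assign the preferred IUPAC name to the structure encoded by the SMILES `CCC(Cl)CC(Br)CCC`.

The longest continuous carbon chain has 8 atoms, so the parent hydride is octane.
Number the chain so that the substituent locant set {3,5} is lower than {4,6} at the first point of difference.
With this numbering: a bromo group at C-5; a chloro group at C-3.
The substituents are ordered alphabetically, ignoring any di-/tri- multipliers.
Assembling the pieces gives 5-bromo-3-chlorooctane.

5-bromo-3-chlorooctane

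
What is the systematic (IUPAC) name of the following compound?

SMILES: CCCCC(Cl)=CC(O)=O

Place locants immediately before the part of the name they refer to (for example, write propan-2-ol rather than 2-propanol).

3-chlorohept-2-enoic acid

Counting along the main chain through the –COOH group and the multiple bond gives 7 carbons: the parent is heptane.
The highest-priority functional group is a carboxylic acid (terminal –COOH), so the name ends in -oic acid.
The chain contains a C=C double bond, so the unsaturation ending is -ene.
The numbering direction is chosen so that the carboxylic acid carbon is C-1 by definition.
This places the double bond between C-2 and C-3; a chloro group at C-3.
The name is 3-chlorohept-2-enoic acid.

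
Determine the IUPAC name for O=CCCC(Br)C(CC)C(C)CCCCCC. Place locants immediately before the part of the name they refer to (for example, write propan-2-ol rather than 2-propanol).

4-bromo-5-ethyl-6-methyldodecanal

The longest chain bearing the –CHO group is 12 carbons long (dodecane).
The highest-priority functional group is an aldehyde (terminal –CHO), so the name ends in -al.
Number the chain so that the aldehyde carbon is C-1 by definition.
That gives a bromo group at C-4; an ethyl group at C-5; a methyl group at C-6.
Substituent prefixes are cited in alphabetical order (multiplying prefixes like di-/tri- are ignored for ordering).
Putting it together: 4-bromo-5-ethyl-6-methyldodecanal.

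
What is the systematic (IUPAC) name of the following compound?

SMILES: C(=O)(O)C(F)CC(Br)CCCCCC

4-bromo-2-fluorodecanoic acid

The longest carbon chain that includes the –COOH group has 10 carbons, so the parent hydride is decane.
The principal characteristic group is a carboxylic acid (terminal –COOH), named with the suffix -oic acid.
The numbering direction is chosen so that the carboxylic acid carbon is C-1 by definition.
That gives a bromo group at C-4; a fluoro group at C-2.
The substituents are ordered alphabetically, ignoring any di-/tri- multipliers.
Putting it together: 4-bromo-2-fluorodecanoic acid.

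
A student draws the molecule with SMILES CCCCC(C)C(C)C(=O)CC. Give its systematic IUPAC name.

4,5-dimethylnonan-3-one

The longest chain bearing the carbonyl is 9 carbons long (nonane).
A ketone (C=O on an internal carbon) is the principal characteristic group, giving the suffix -one.
Choose the numbering such that numbering from this end puts the carbonyl group at C-3 rather than C-7.
This places the carbonyl at C-3; methyl groups at C-4 and C-5.
The name is 4,5-dimethylnonan-3-one.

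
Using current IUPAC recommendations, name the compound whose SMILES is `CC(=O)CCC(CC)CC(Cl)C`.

The longest carbon chain that includes the carbonyl has 8 carbons, so the parent hydride is octane.
A ketone (C=O on an internal carbon) is the principal characteristic group, giving the suffix -one.
The numbering direction is chosen so that numbering from this end puts the carbonyl group at C-2 rather than C-7.
With this numbering: the carbonyl at C-2; a chloro group at C-7; an ethyl group at C-5.
Substituent prefixes are cited in alphabetical order (multiplying prefixes like di-/tri- are ignored for ordering).
The name is 7-chloro-5-ethyloctan-2-one.

7-chloro-5-ethyloctan-2-one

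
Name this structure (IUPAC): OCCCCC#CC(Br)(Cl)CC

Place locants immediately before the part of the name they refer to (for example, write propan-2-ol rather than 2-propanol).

7-bromo-7-chloronon-5-yn-1-ol

The longest chain bearing the –OH group and the multiple bond is 9 carbons long (nonane).
An alcohol (–OH) is the principal characteristic group, giving the suffix -ol.
There is one C≡C triple bond, indicated by the ending -yne.
The numbering direction is chosen so that numbering from this end puts the hydroxyl group at C-1 rather than C-9.
This places the hydroxyl at C-1; the triple bond between C-5 and C-6; a bromo group at C-7; a chloro group at C-7.
The substituents are ordered alphabetically, ignoring any di-/tri- multipliers.
The name is 7-bromo-7-chloronon-5-yn-1-ol.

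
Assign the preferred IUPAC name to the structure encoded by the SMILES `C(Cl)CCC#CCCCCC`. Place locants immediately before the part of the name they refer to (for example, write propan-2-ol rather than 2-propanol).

The longest carbon chain that includes the multiple bond has 10 carbons, so the parent hydride is decane.
The chain contains a C≡C triple bond, so the unsaturation ending is -yne.
Number the chain so that numbering from this end puts the triple bond at C-4 rather than C-6.
That gives the triple bond between C-4 and C-5; a chloro group at C-1.
Putting it together: 1-chlorodec-4-yne.

1-chlorodec-4-yne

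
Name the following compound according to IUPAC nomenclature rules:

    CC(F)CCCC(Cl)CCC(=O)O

Counting along the main chain through the –COOH group gives 9 carbons: the parent is nonane.
The highest-priority functional group is a carboxylic acid (terminal –COOH), so the name ends in -oic acid.
The numbering direction is chosen so that the carboxylic acid carbon is C-1 by definition.
With this numbering: a chloro group at C-4; a fluoro group at C-8.
Prefixes are listed alphabetically: chloro, fluoro.
Putting it together: 4-chloro-8-fluorononanoic acid.

4-chloro-8-fluorononanoic acid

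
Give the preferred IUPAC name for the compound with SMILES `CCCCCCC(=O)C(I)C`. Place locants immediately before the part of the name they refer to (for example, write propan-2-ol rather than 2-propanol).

2-iodononan-3-one

Counting along the main chain through the carbonyl gives 9 carbons: the parent is nonane.
The highest-priority functional group is a ketone (C=O on an internal carbon), so the name ends in -one.
Choose the numbering such that numbering from this end puts the carbonyl group at C-3 rather than C-7.
With this numbering: the carbonyl at C-3; an iodo group at C-2.
Putting it together: 2-iodononan-3-one.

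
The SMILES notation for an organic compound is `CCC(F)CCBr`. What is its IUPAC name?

1-bromo-3-fluoropentane

The longest carbon chain is 5 atoms: the parent is pentane.
Choose the numbering such that the substituent locant set {1,3} is lower than {3,5} at the first point of difference.
With this numbering: a bromo group at C-1; a fluoro group at C-3.
The substituents are ordered alphabetically, ignoring any di-/tri- multipliers.
The name is 1-bromo-3-fluoropentane.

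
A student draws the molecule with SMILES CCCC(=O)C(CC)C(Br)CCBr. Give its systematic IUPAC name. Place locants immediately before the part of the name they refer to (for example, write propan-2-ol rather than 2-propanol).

6,8-dibromo-5-ethyloctan-4-one

The longest carbon chain that includes the carbonyl has 8 carbons, so the parent hydride is octane.
A ketone (C=O on an internal carbon) is the principal characteristic group, giving the suffix -one.
Choose the numbering such that numbering from this end puts the carbonyl group at C-4 rather than C-5.
With this numbering: the carbonyl at C-4; bromo groups at C-6 and C-8; an ethyl group at C-5.
Substituent prefixes are cited in alphabetical order (multiplying prefixes like di-/tri- are ignored for ordering).
Assembling the pieces gives 6,8-dibromo-5-ethyloctan-4-one.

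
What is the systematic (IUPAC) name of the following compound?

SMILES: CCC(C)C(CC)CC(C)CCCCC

The longest carbon chain is 11 atoms: the parent is undecane.
Number the chain so that the substituent locant set {3,4,6} is lower than {6,8,9} at the first point of difference.
With this numbering: an ethyl group at C-4; methyl groups at C-3 and C-6.
The substituents are ordered alphabetically, ignoring any di-/tri- multipliers.
The name is 4-ethyl-3,6-dimethylundecane.

4-ethyl-3,6-dimethylundecane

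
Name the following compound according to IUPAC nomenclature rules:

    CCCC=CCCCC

non-4-ene

Counting along the main chain through the multiple bond gives 9 carbons: the parent is nonane.
There is one C=C double bond, indicated by the ending -ene.
Choose the numbering such that numbering from this end puts the double bond at C-4 rather than C-5.
That gives the double bond between C-4 and C-5.
Putting it together: non-4-ene.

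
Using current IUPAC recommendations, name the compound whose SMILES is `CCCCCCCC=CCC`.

undec-3-ene

The longest carbon chain that includes the multiple bond has 11 carbons, so the parent hydride is undecane.
A C=C double bond in the chain gives the infix -ene-.
Choose the numbering such that numbering from this end puts the double bond at C-3 rather than C-8.
This places the double bond between C-3 and C-4.
The name is undec-3-ene.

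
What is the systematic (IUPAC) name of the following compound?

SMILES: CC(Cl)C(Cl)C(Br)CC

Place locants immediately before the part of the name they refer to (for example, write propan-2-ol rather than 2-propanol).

The longest continuous carbon chain has 6 atoms, so the parent hydride is hexane.
The numbering direction is chosen so that the substituent locant set {2,3,4} is lower than {3,4,5} at the first point of difference.
That gives a bromo group at C-4; chloro groups at C-2 and C-3.
Substituent prefixes are cited in alphabetical order (multiplying prefixes like di-/tri- are ignored for ordering).
Putting it together: 4-bromo-2,3-dichlorohexane.

4-bromo-2,3-dichlorohexane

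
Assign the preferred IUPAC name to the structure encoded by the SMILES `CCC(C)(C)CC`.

3,3-dimethylpentane

The parent chain contains 5 carbons (pentane).
The molecule is symmetric, so either numbering direction gives the same locants.
This places two methyl groups at C-3.
The name is 3,3-dimethylpentane.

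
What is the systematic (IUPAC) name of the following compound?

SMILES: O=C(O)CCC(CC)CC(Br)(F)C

6-bromo-4-ethyl-6-fluoroheptanoic acid

The longest carbon chain that includes the –COOH group has 7 carbons, so the parent hydride is heptane.
A carboxylic acid (terminal –COOH) is the principal characteristic group, giving the suffix -oic acid.
Choose the numbering such that the carboxylic acid carbon is C-1 by definition.
With this numbering: a bromo group at C-6; an ethyl group at C-4; a fluoro group at C-6.
Substituent prefixes are cited in alphabetical order (multiplying prefixes like di-/tri- are ignored for ordering).
Putting it together: 6-bromo-4-ethyl-6-fluoroheptanoic acid.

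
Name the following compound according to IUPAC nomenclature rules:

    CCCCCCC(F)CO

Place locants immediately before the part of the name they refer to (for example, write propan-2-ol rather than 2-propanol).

2-fluorooctan-1-ol

The longest chain bearing the –OH group is 8 carbons long (octane).
The principal characteristic group is an alcohol (–OH), named with the suffix -ol.
The numbering direction is chosen so that numbering from this end puts the hydroxyl group at C-1 rather than C-8.
With this numbering: the hydroxyl at C-1; a fluoro group at C-2.
Putting it together: 2-fluorooctan-1-ol.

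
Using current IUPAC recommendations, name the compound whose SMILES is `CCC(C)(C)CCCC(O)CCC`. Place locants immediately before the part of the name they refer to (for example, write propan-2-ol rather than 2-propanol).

The longest carbon chain that includes the –OH group has 10 carbons, so the parent hydride is decane.
The highest-priority functional group is an alcohol (–OH), so the name ends in -ol.
Number the chain so that numbering from this end puts the hydroxyl group at C-4 rather than C-7.
That gives the hydroxyl at C-4; two methyl groups at C-8.
Assembling the pieces gives 8,8-dimethyldecan-4-ol.

8,8-dimethyldecan-4-ol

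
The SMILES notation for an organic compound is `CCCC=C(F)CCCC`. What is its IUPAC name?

The longest carbon chain that includes the multiple bond has 9 carbons, so the parent hydride is nonane.
A C=C double bond in the chain gives the infix -ene-.
Number the chain so that numbering from this end puts the double bond at C-4 rather than C-5.
That gives the double bond between C-4 and C-5; a fluoro group at C-5.
The name is 5-fluoronon-4-ene.

5-fluoronon-4-ene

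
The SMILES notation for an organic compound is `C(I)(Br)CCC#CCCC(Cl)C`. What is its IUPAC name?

1-bromo-8-chloro-1-iodonon-4-yne

The longest chain bearing the multiple bond is 9 carbons long (nonane).
There is one C≡C triple bond, indicated by the ending -yne.
Choose the numbering such that numbering from this end puts the triple bond at C-4 rather than C-5.
This places the triple bond between C-4 and C-5; a bromo group at C-1; a chloro group at C-8; an iodo group at C-1.
Substituent prefixes are cited in alphabetical order (multiplying prefixes like di-/tri- are ignored for ordering).
Putting it together: 1-bromo-8-chloro-1-iodonon-4-yne.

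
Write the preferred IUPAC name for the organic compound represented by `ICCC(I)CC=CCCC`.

7,9-diiodonon-4-ene

The longest carbon chain that includes the multiple bond has 9 carbons, so the parent hydride is nonane.
The chain contains a C=C double bond, so the unsaturation ending is -ene.
The numbering direction is chosen so that numbering from this end puts the double bond at C-4 rather than C-5.
With this numbering: the double bond between C-4 and C-5; iodo groups at C-7 and C-9.
Putting it together: 7,9-diiodonon-4-ene.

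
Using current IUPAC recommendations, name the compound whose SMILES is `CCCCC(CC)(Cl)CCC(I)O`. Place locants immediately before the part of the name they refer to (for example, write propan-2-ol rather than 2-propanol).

The longest chain bearing the –OH group is 8 carbons long (octane).
An alcohol (–OH) is the principal characteristic group, giving the suffix -ol.
Number the chain so that numbering from this end puts the hydroxyl group at C-1 rather than C-8.
This places the hydroxyl at C-1; a chloro group at C-4; an ethyl group at C-4; an iodo group at C-1.
Prefixes are listed alphabetically: chloro, ethyl, iodo.
The name is 4-chloro-4-ethyl-1-iodooctan-1-ol.

4-chloro-4-ethyl-1-iodooctan-1-ol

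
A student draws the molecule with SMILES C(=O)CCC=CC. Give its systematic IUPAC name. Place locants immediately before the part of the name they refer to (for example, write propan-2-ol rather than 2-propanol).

Counting along the main chain through the –CHO group and the multiple bond gives 6 carbons: the parent is hexane.
The highest-priority functional group is an aldehyde (terminal –CHO), so the name ends in -al.
A C=C double bond in the chain gives the infix -ene-.
Number the chain so that the aldehyde carbon is C-1 by definition.
With this numbering: the double bond between C-4 and C-5.
The name is hex-4-enal.

hex-4-enal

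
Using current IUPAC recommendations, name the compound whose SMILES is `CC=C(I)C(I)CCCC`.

The longest chain bearing the multiple bond is 8 carbons long (octane).
There is one C=C double bond, indicated by the ending -ene.
Number the chain so that numbering from this end puts the double bond at C-2 rather than C-6.
That gives the double bond between C-2 and C-3; iodo groups at C-3 and C-4.
The name is 3,4-diiodooct-2-ene.

3,4-diiodooct-2-ene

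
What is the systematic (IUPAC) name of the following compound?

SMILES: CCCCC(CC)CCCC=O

Counting along the main chain through the –CHO group gives 9 carbons: the parent is nonane.
The principal characteristic group is an aldehyde (terminal –CHO), named with the suffix -al.
Choose the numbering such that the aldehyde carbon is C-1 by definition.
That gives an ethyl group at C-5.
The name is 5-ethylnonanal.

5-ethylnonanal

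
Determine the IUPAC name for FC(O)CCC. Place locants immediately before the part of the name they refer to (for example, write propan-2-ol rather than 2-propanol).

1-fluorobutan-1-ol

The longest carbon chain that includes the –OH group has 4 carbons, so the parent hydride is butane.
The highest-priority functional group is an alcohol (–OH), so the name ends in -ol.
Number the chain so that numbering from this end puts the hydroxyl group at C-1 rather than C-4.
That gives the hydroxyl at C-1; a fluoro group at C-1.
Assembling the pieces gives 1-fluorobutan-1-ol.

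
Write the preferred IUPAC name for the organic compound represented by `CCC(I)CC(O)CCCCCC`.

3-iodoundecan-5-ol

The longest carbon chain that includes the –OH group has 11 carbons, so the parent hydride is undecane.
The highest-priority functional group is an alcohol (–OH), so the name ends in -ol.
Choose the numbering such that numbering from this end puts the hydroxyl group at C-5 rather than C-7.
This places the hydroxyl at C-5; an iodo group at C-3.
Putting it together: 3-iodoundecan-5-ol.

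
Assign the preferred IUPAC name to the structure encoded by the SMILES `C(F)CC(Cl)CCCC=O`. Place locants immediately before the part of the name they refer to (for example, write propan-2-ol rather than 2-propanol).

Counting along the main chain through the –CHO group gives 7 carbons: the parent is heptane.
The principal characteristic group is an aldehyde (terminal –CHO), named with the suffix -al.
The numbering direction is chosen so that the aldehyde carbon is C-1 by definition.
This places a chloro group at C-5; a fluoro group at C-7.
The substituents are ordered alphabetically, ignoring any di-/tri- multipliers.
Assembling the pieces gives 5-chloro-7-fluoroheptanal.

5-chloro-7-fluoroheptanal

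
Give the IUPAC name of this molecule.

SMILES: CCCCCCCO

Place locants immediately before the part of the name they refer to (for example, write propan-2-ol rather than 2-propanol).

The longest chain bearing the –OH group is 7 carbons long (heptane).
An alcohol (–OH) is the principal characteristic group, giving the suffix -ol.
The numbering direction is chosen so that numbering from this end puts the hydroxyl group at C-1 rather than C-7.
With this numbering: the hydroxyl at C-1.
Putting it together: heptan-1-ol.

heptan-1-ol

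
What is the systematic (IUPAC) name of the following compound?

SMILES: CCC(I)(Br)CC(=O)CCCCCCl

3-bromo-10-chloro-3-iododecan-5-one

Counting along the main chain through the carbonyl gives 10 carbons: the parent is decane.
The principal characteristic group is a ketone (C=O on an internal carbon), named with the suffix -one.
Choose the numbering such that numbering from this end puts the carbonyl group at C-5 rather than C-6.
This places the carbonyl at C-5; a bromo group at C-3; a chloro group at C-10; an iodo group at C-3.
Prefixes are listed alphabetically: bromo, chloro, iodo.
Assembling the pieces gives 3-bromo-10-chloro-3-iododecan-5-one.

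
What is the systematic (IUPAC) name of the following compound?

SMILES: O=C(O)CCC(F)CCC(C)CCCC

4-fluoro-7-methylundecanoic acid

The longest chain bearing the –COOH group is 11 carbons long (undecane).
The highest-priority functional group is a carboxylic acid (terminal –COOH), so the name ends in -oic acid.
The numbering direction is chosen so that the carboxylic acid carbon is C-1 by definition.
That gives a fluoro group at C-4; a methyl group at C-7.
Substituent prefixes are cited in alphabetical order (multiplying prefixes like di-/tri- are ignored for ordering).
Assembling the pieces gives 4-fluoro-7-methylundecanoic acid.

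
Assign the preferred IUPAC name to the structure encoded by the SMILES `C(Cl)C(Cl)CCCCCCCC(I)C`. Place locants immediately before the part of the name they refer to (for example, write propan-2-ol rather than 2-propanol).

The longest carbon chain is 11 atoms: the parent is undecane.
Number the chain so that the substituent locant set {1,2,10} is lower than {2,10,11} at the first point of difference.
With this numbering: chloro groups at C-1 and C-2; an iodo group at C-10.
Substituent prefixes are cited in alphabetical order (multiplying prefixes like di-/tri- are ignored for ordering).
Assembling the pieces gives 1,2-dichloro-10-iodoundecane.

1,2-dichloro-10-iodoundecane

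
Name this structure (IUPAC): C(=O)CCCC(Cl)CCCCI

5-chloro-9-iodononanal

Counting along the main chain through the –CHO group gives 9 carbons: the parent is nonane.
An aldehyde (terminal –CHO) is the principal characteristic group, giving the suffix -al.
Number the chain so that the aldehyde carbon is C-1 by definition.
That gives a chloro group at C-5; an iodo group at C-9.
Prefixes are listed alphabetically: chloro, iodo.
Assembling the pieces gives 5-chloro-9-iodononanal.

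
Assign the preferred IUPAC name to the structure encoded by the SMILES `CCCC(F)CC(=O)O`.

3-fluorohexanoic acid

The longest chain bearing the –COOH group is 6 carbons long (hexane).
The principal characteristic group is a carboxylic acid (terminal –COOH), named with the suffix -oic acid.
Number the chain so that the carboxylic acid carbon is C-1 by definition.
With this numbering: a fluoro group at C-3.
Putting it together: 3-fluorohexanoic acid.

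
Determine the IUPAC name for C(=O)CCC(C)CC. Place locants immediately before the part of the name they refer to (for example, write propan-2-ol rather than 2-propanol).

4-methylhexanal

The longest chain bearing the –CHO group is 6 carbons long (hexane).
The principal characteristic group is an aldehyde (terminal –CHO), named with the suffix -al.
The numbering direction is chosen so that the aldehyde carbon is C-1 by definition.
This places a methyl group at C-4.
Putting it together: 4-methylhexanal.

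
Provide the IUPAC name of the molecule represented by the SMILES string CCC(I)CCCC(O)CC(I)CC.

3,9-diiodoundecan-5-ol

The longest chain bearing the –OH group is 11 carbons long (undecane).
An alcohol (–OH) is the principal characteristic group, giving the suffix -ol.
Number the chain so that numbering from this end puts the hydroxyl group at C-5 rather than C-7.
That gives the hydroxyl at C-5; iodo groups at C-3 and C-9.
Assembling the pieces gives 3,9-diiodoundecan-5-ol.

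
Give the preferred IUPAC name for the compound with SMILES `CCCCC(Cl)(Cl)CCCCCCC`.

5,5-dichlorododecane

The longest carbon chain is 12 atoms: the parent is dodecane.
Choose the numbering such that the substituent locant set {5,5} is lower than {8,8} at the first point of difference.
That gives two chloro groups at C-5.
The name is 5,5-dichlorododecane.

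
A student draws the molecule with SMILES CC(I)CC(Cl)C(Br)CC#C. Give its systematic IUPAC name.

Counting along the main chain through the multiple bond gives 8 carbons: the parent is octane.
There is one C≡C triple bond, indicated by the ending -yne.
Choose the numbering such that numbering from this end puts the triple bond at C-1 rather than C-7.
With this numbering: the triple bond between C-1 and C-2; a bromo group at C-4; a chloro group at C-5; an iodo group at C-7.
The substituents are ordered alphabetically, ignoring any di-/tri- multipliers.
The name is 4-bromo-5-chloro-7-iodooct-1-yne.

4-bromo-5-chloro-7-iodooct-1-yne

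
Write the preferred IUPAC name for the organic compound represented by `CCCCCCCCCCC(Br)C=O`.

2-bromododecanal

The longest carbon chain that includes the –CHO group has 12 carbons, so the parent hydride is dodecane.
An aldehyde (terminal –CHO) is the principal characteristic group, giving the suffix -al.
Number the chain so that the aldehyde carbon is C-1 by definition.
That gives a bromo group at C-2.
Putting it together: 2-bromododecanal.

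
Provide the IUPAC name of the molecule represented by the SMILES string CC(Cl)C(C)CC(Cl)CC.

The longest continuous carbon chain has 7 atoms, so the parent hydride is heptane.
Number the chain so that the substituent locant set {2,3,5} is lower than {3,5,6} at the first point of difference.
That gives chloro groups at C-2 and C-5; a methyl group at C-3.
The substituents are ordered alphabetically, ignoring any di-/tri- multipliers.
Putting it together: 2,5-dichloro-3-methylheptane.

2,5-dichloro-3-methylheptane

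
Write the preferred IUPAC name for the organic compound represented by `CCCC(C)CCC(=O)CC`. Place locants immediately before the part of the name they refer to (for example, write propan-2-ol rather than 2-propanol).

The longest carbon chain that includes the carbonyl has 9 carbons, so the parent hydride is nonane.
The principal characteristic group is a ketone (C=O on an internal carbon), named with the suffix -one.
The numbering direction is chosen so that numbering from this end puts the carbonyl group at C-3 rather than C-7.
With this numbering: the carbonyl at C-3; a methyl group at C-6.
Putting it together: 6-methylnonan-3-one.

6-methylnonan-3-one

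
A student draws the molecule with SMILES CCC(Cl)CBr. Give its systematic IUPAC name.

The longest carbon chain is 4 atoms: the parent is butane.
The numbering direction is chosen so that the substituent locant set {1,2} is lower than {3,4} at the first point of difference.
This places a bromo group at C-1; a chloro group at C-2.
The substituents are ordered alphabetically, ignoring any di-/tri- multipliers.
Assembling the pieces gives 1-bromo-2-chlorobutane.

1-bromo-2-chlorobutane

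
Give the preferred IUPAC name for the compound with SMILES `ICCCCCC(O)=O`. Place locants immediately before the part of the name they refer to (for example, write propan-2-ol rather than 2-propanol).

The longest chain bearing the –COOH group is 6 carbons long (hexane).
A carboxylic acid (terminal –COOH) is the principal characteristic group, giving the suffix -oic acid.
The numbering direction is chosen so that the carboxylic acid carbon is C-1 by definition.
That gives an iodo group at C-6.
The name is 6-iodohexanoic acid.

6-iodohexanoic acid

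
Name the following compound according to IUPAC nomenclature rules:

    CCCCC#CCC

The longest carbon chain that includes the multiple bond has 8 carbons, so the parent hydride is octane.
There is one C≡C triple bond, indicated by the ending -yne.
Number the chain so that numbering from this end puts the triple bond at C-3 rather than C-5.
This places the triple bond between C-3 and C-4.
The name is oct-3-yne.

oct-3-yne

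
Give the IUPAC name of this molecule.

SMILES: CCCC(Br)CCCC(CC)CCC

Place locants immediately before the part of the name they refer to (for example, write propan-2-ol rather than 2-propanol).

The parent chain contains 11 carbons (undecane).
Choose the numbering such that the locant sets are identical either way, so the alphabetically earlier bromo substituent takes the lower locant (4 rather than 8).
This places a bromo group at C-4; an ethyl group at C-8.
Substituent prefixes are cited in alphabetical order (multiplying prefixes like di-/tri- are ignored for ordering).
The name is 4-bromo-8-ethylundecane.

4-bromo-8-ethylundecane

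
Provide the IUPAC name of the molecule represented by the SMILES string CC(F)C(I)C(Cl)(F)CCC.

4-chloro-2,4-difluoro-3-iodoheptane

The longest carbon chain is 7 atoms: the parent is heptane.
Choose the numbering such that the substituent locant set {2,3,4,4} is lower than {4,4,5,6} at the first point of difference.
This places a chloro group at C-4; fluoro groups at C-2 and C-4; an iodo group at C-3.
Prefixes are listed alphabetically: chloro, fluoro, iodo.
Assembling the pieces gives 4-chloro-2,4-difluoro-3-iodoheptane.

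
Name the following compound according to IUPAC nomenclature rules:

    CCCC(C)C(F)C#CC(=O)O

4-fluoro-5-methyloct-2-ynoic acid

The longest chain bearing the –COOH group and the multiple bond is 8 carbons long (octane).
The principal characteristic group is a carboxylic acid (terminal –COOH), named with the suffix -oic acid.
There is one C≡C triple bond, indicated by the ending -yne.
Number the chain so that the carboxylic acid carbon is C-1 by definition.
With this numbering: the triple bond between C-2 and C-3; a fluoro group at C-4; a methyl group at C-5.
Substituent prefixes are cited in alphabetical order (multiplying prefixes like di-/tri- are ignored for ordering).
Assembling the pieces gives 4-fluoro-5-methyloct-2-ynoic acid.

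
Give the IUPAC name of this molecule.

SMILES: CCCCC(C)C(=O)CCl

Counting along the main chain through the carbonyl gives 7 carbons: the parent is heptane.
A ketone (C=O on an internal carbon) is the principal characteristic group, giving the suffix -one.
The numbering direction is chosen so that numbering from this end puts the carbonyl group at C-2 rather than C-6.
With this numbering: the carbonyl at C-2; a chloro group at C-1; a methyl group at C-3.
Prefixes are listed alphabetically: chloro, methyl.
The name is 1-chloro-3-methylheptan-2-one.

1-chloro-3-methylheptan-2-one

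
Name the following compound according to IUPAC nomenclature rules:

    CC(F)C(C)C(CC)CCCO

4-ethyl-6-fluoro-5-methylheptan-1-ol

The longest chain bearing the –OH group is 7 carbons long (heptane).
An alcohol (–OH) is the principal characteristic group, giving the suffix -ol.
The numbering direction is chosen so that numbering from this end puts the hydroxyl group at C-1 rather than C-7.
With this numbering: the hydroxyl at C-1; an ethyl group at C-4; a fluoro group at C-6; a methyl group at C-5.
Prefixes are listed alphabetically: ethyl, fluoro, methyl.
The name is 4-ethyl-6-fluoro-5-methylheptan-1-ol.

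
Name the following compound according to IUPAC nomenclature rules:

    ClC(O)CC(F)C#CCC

1-chloro-3-fluorohept-4-yn-1-ol

Counting along the main chain through the –OH group and the multiple bond gives 7 carbons: the parent is heptane.
The highest-priority functional group is an alcohol (–OH), so the name ends in -ol.
The chain contains a C≡C triple bond, so the unsaturation ending is -yne.
Number the chain so that numbering from this end puts the hydroxyl group at C-1 rather than C-7.
This places the hydroxyl at C-1; the triple bond between C-4 and C-5; a chloro group at C-1; a fluoro group at C-3.
The substituents are ordered alphabetically, ignoring any di-/tri- multipliers.
Assembling the pieces gives 1-chloro-3-fluorohept-4-yn-1-ol.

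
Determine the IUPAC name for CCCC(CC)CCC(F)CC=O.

6-ethyl-3-fluorononanal

Counting along the main chain through the –CHO group gives 9 carbons: the parent is nonane.
The principal characteristic group is an aldehyde (terminal –CHO), named with the suffix -al.
Number the chain so that the aldehyde carbon is C-1 by definition.
With this numbering: an ethyl group at C-6; a fluoro group at C-3.
Substituent prefixes are cited in alphabetical order (multiplying prefixes like di-/tri- are ignored for ordering).
Putting it together: 6-ethyl-3-fluorononanal.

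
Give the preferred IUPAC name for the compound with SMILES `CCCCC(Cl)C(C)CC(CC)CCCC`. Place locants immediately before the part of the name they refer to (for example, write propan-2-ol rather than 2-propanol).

5-chloro-8-ethyl-6-methyldodecane

The longest continuous carbon chain has 12 atoms, so the parent hydride is dodecane.
Choose the numbering such that the substituent locant set {5,6,8} is lower than {5,7,8} at the first point of difference.
With this numbering: a chloro group at C-5; an ethyl group at C-8; a methyl group at C-6.
Prefixes are listed alphabetically: chloro, ethyl, methyl.
The name is 5-chloro-8-ethyl-6-methyldodecane.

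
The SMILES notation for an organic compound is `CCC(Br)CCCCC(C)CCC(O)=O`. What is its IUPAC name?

9-bromo-4-methylundecanoic acid

Counting along the main chain through the –COOH group gives 11 carbons: the parent is undecane.
The highest-priority functional group is a carboxylic acid (terminal –COOH), so the name ends in -oic acid.
The numbering direction is chosen so that the carboxylic acid carbon is C-1 by definition.
That gives a bromo group at C-9; a methyl group at C-4.
The substituents are ordered alphabetically, ignoring any di-/tri- multipliers.
Assembling the pieces gives 9-bromo-4-methylundecanoic acid.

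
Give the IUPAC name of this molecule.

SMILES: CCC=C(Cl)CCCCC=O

6-chloronon-6-enal

The longest chain bearing the –CHO group and the multiple bond is 9 carbons long (nonane).
An aldehyde (terminal –CHO) is the principal characteristic group, giving the suffix -al.
A C=C double bond in the chain gives the infix -ene-.
Number the chain so that the aldehyde carbon is C-1 by definition.
This places the double bond between C-6 and C-7; a chloro group at C-6.
Putting it together: 6-chloronon-6-enal.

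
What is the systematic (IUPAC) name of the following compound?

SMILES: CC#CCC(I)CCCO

4-iodooct-6-yn-1-ol

Counting along the main chain through the –OH group and the multiple bond gives 8 carbons: the parent is octane.
The highest-priority functional group is an alcohol (–OH), so the name ends in -ol.
A C≡C triple bond in the chain gives the infix -yne-.
Choose the numbering such that numbering from this end puts the hydroxyl group at C-1 rather than C-8.
This places the hydroxyl at C-1; the triple bond between C-6 and C-7; an iodo group at C-4.
The name is 4-iodooct-6-yn-1-ol.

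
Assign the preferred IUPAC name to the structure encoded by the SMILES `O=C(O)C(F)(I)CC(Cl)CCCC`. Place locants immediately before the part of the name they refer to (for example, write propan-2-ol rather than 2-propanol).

The longest chain bearing the –COOH group is 8 carbons long (octane).
The principal characteristic group is a carboxylic acid (terminal –COOH), named with the suffix -oic acid.
Number the chain so that the carboxylic acid carbon is C-1 by definition.
This places a chloro group at C-4; a fluoro group at C-2; an iodo group at C-2.
Substituent prefixes are cited in alphabetical order (multiplying prefixes like di-/tri- are ignored for ordering).
The name is 4-chloro-2-fluoro-2-iodooctanoic acid.

4-chloro-2-fluoro-2-iodooctanoic acid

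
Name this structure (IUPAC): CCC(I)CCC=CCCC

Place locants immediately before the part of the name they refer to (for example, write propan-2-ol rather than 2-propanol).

The longest chain bearing the multiple bond is 10 carbons long (decane).
There is one C=C double bond, indicated by the ending -ene.
Number the chain so that numbering from this end puts the double bond at C-4 rather than C-6.
With this numbering: the double bond between C-4 and C-5; an iodo group at C-8.
The name is 8-iododec-4-ene.

8-iododec-4-ene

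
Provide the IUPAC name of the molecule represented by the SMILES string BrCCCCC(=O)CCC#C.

Counting along the main chain through the carbonyl and the multiple bond gives 9 carbons: the parent is nonane.
A ketone (C=O on an internal carbon) is the principal characteristic group, giving the suffix -one.
The chain contains a C≡C triple bond, so the unsaturation ending is -yne.
The numbering direction is chosen so that numbering from this end puts the triple bond at C-1 rather than C-8.
That gives the carbonyl at C-5; the triple bond between C-1 and C-2; a bromo group at C-9.
Putting it together: 9-bromonon-1-yn-5-one.

9-bromonon-1-yn-5-one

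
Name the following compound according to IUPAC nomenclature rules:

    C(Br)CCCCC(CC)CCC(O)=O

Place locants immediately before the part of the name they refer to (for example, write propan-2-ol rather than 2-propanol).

9-bromo-4-ethylnonanoic acid

The longest chain bearing the –COOH group is 9 carbons long (nonane).
The highest-priority functional group is a carboxylic acid (terminal –COOH), so the name ends in -oic acid.
Number the chain so that the carboxylic acid carbon is C-1 by definition.
With this numbering: a bromo group at C-9; an ethyl group at C-4.
Prefixes are listed alphabetically: bromo, ethyl.
Putting it together: 9-bromo-4-ethylnonanoic acid.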